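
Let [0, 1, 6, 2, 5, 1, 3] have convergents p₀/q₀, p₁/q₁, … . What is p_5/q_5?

Using pₖ = aₖpₖ₋₁ + pₖ₋₂, qₖ = aₖqₖ₋₁ + qₖ₋₂ (with p₋₁=1, p₋₂=0, q₋₁=0, q₋₂=1):
  k=0: a=0, p=0, q=1
  k=1: a=1, p=1, q=1
  k=2: a=6, p=6, q=7
  k=3: a=2, p=13, q=15
  k=4: a=5, p=71, q=82
  k=5: a=1, p=84, q=97

84/97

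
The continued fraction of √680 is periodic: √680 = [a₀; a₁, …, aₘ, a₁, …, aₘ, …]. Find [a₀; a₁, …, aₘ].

a₀ = ⌊√680⌋ = 26.

[26; 13, 52]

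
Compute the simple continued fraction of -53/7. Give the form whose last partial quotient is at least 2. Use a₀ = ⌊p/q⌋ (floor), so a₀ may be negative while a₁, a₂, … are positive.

[-8; 2, 3]

-53 = -8×7 + 3
7 = 2×3 + 1
3 = 3×1 + 0  (stop)
So -53/7 = [-8; 2, 3].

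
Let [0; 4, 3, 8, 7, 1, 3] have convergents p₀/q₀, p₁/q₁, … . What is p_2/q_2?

3/13

Using pₖ = aₖpₖ₋₁ + pₖ₋₂, qₖ = aₖqₖ₋₁ + qₖ₋₂ (with p₋₁=1, p₋₂=0, q₋₁=0, q₋₂=1):
  k=0: a=0, p=0, q=1
  k=1: a=4, p=1, q=4
  k=2: a=3, p=3, q=13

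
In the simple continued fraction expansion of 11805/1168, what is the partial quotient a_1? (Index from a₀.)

11805 = 10·1168 + 125   →  a_0 = 10
1168 = 9·125 + 43   →  a_1 = 9

9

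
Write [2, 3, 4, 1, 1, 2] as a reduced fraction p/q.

Fold from the inside: start with 2/1.
  1 + 1/2 = 3/2
  1 + 2/3 = 5/3
  4 + 3/5 = 23/5
  3 + 5/23 = 74/23
  2 + 23/74 = 171/74

171/74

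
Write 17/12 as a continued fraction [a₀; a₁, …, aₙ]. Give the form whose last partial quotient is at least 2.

17 = 1·12 + 5
12 = 2·5 + 2
5 = 2·2 + 1
2 = 2·1 + 0  (stop)
So 17/12 = [1; 2, 2, 2].

[1; 2, 2, 2]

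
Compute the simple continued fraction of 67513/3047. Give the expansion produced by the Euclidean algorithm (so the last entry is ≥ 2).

67513 = 22·3047 + 479
3047 = 6·479 + 173
479 = 2·173 + 133
173 = 1·133 + 40
133 = 3·40 + 13
40 = 3·13 + 1
13 = 13·1 + 0  (stop)
So 67513/3047 = [22; 6, 2, 1, 3, 3, 13].

[22; 6, 2, 1, 3, 3, 13]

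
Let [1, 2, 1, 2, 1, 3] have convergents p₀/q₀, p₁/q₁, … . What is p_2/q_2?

Using pₖ = aₖpₖ₋₁ + pₖ₋₂, qₖ = aₖqₖ₋₁ + qₖ₋₂ (with p₋₁=1, p₋₂=0, q₋₁=0, q₋₂=1):
  k=0: a=1, p=1, q=1
  k=1: a=2, p=3, q=2
  k=2: a=1, p=4, q=3

4/3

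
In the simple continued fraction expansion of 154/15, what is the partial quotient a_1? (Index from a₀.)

3

154 = 10·15 + 4   →  a_0 = 10
15 = 3·4 + 3   →  a_1 = 3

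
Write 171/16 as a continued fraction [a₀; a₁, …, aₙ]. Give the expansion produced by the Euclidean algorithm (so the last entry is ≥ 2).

171 = 10×16 + 11
16 = 1×11 + 5
11 = 2×5 + 1
5 = 5×1 + 0  (stop)
So 171/16 = [10; 1, 2, 5].

[10; 1, 2, 5]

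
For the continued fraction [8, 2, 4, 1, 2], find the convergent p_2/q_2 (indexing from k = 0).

76/9

Using pₖ = aₖpₖ₋₁ + pₖ₋₂, qₖ = aₖqₖ₋₁ + qₖ₋₂ (with p₋₁=1, p₋₂=0, q₋₁=0, q₋₂=1):
  k=0: a=8, p=8, q=1
  k=1: a=2, p=17, q=2
  k=2: a=4, p=76, q=9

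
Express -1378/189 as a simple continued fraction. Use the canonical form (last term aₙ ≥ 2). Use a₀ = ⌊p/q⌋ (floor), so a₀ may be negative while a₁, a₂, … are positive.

[-8; 1, 2, 2, 3, 2, 3]

-1378 = -8*189 + 134
189 = 1*134 + 55
134 = 2*55 + 24
55 = 2*24 + 7
24 = 3*7 + 3
7 = 2*3 + 1
3 = 3*1 + 0  (stop)
So -1378/189 = [-8; 1, 2, 2, 3, 2, 3].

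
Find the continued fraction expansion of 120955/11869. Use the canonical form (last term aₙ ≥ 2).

[10; 5, 4, 6, 8, 1, 9]

120955 = 10*11869 + 2265
11869 = 5*2265 + 544
2265 = 4*544 + 89
544 = 6*89 + 10
89 = 8*10 + 9
10 = 1*9 + 1
9 = 9*1 + 0  (stop)
So 120955/11869 = [10; 5, 4, 6, 8, 1, 9].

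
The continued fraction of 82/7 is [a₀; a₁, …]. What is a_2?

82 = 11·7 + 5   →  a_0 = 11
7 = 1·5 + 2   →  a_1 = 1
5 = 2·2 + 1   →  a_2 = 2

2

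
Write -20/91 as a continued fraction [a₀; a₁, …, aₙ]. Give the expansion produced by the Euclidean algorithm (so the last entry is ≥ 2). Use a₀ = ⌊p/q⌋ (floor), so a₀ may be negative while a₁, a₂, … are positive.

[-1; 1, 3, 1, 1, 4, 2]

-20 = -1·91 + 71
91 = 1·71 + 20
71 = 3·20 + 11
20 = 1·11 + 9
11 = 1·9 + 2
9 = 4·2 + 1
2 = 2·1 + 0  (stop)
So -20/91 = [-1; 1, 3, 1, 1, 4, 2].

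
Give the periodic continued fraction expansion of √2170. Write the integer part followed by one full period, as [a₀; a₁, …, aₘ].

[46; 1, 1, 2, 1, 1, 92]

a₀ = ⌊√2170⌋ = 46.
With m₀=0, d₀=1 and mₖ₊₁ = dₖaₖ − mₖ, dₖ₊₁ = (n − mₖ₊₁²)/dₖ, aₖ₊₁ = ⌊(a₀+mₖ₊₁)/dₖ₊₁⌋:
  k=1: m=46, d=54, a=1
  k=2: m=8, d=39, a=1
  k=3: m=31, d=31, a=2
  k=4: m=31, d=39, a=1
  k=5: m=8, d=54, a=1
  k=6: m=46, d=1, a=92
d=1 and a=2a₀=92 at k=6, so the next step gives (m, d) = (46, 54) again — its k=1 value — and the period has length 6.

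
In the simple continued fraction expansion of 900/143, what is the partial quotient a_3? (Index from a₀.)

2

900 = 6·143 + 42   →  a_0 = 6
143 = 3·42 + 17   →  a_1 = 3
42 = 2·17 + 8   →  a_2 = 2
17 = 2·8 + 1   →  a_3 = 2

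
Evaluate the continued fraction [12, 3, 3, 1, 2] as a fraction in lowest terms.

Using pₖ = aₖpₖ₋₁ + pₖ₋₂ and qₖ = aₖqₖ₋₁ + qₖ₋₂:
  k=0: a=12, p=12, q=1
  k=1: a=3, p=37, q=3
  k=2: a=3, p=123, q=10
  k=3: a=1, p=160, q=13
  k=4: a=2, p=443, q=36

443/36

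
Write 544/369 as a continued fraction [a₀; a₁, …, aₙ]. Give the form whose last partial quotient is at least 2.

544 = 1*369 + 175
369 = 2*175 + 19
175 = 9*19 + 4
19 = 4*4 + 3
4 = 1*3 + 1
3 = 3*1 + 0  (stop)
So 544/369 = [1; 2, 9, 4, 1, 3].

[1; 2, 9, 4, 1, 3]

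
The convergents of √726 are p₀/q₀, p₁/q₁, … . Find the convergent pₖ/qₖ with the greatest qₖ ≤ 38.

485/18

√726 = [26; 1, 16, 1, 52, …] (period length 4).
Convergents:
  p_0/q_0 = 26/1
  p_1/q_1 = 27/1
  p_2/q_2 = 458/17
  p_3/q_3 = 485/18
  p_4/q_4 = 25678/953
q_3 = 18 ≤ 38 < 953 = q_4, so the answer is 485/18.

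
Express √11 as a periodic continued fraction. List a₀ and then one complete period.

a₀ = ⌊√11⌋ = 3.
With m₀=0, d₀=1 and mₖ₊₁ = dₖaₖ − mₖ, dₖ₊₁ = (n − mₖ₊₁²)/dₖ, aₖ₊₁ = ⌊(a₀+mₖ₊₁)/dₖ₊₁⌋:
  k=1: m=3, d=2, a=3
  k=2: m=3, d=1, a=6
d=1 and a=2a₀=6 at k=2, so the next step gives (m, d) = (3, 2) again — its k=1 value — and the period has length 2.

[3; 3, 6]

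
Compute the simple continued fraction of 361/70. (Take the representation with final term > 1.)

361 = 5×70 + 11
70 = 6×11 + 4
11 = 2×4 + 3
4 = 1×3 + 1
3 = 3×1 + 0  (stop)
So 361/70 = [5; 6, 2, 1, 3].

[5; 6, 2, 1, 3]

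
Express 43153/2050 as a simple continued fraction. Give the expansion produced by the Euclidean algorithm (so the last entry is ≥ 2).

[21; 19, 1, 9, 3, 3]

43153 = 21·2050 + 103
2050 = 19·103 + 93
103 = 1·93 + 10
93 = 9·10 + 3
10 = 3·3 + 1
3 = 3·1 + 0  (stop)
So 43153/2050 = [21; 19, 1, 9, 3, 3].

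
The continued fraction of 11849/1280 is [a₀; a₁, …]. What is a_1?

11849 = 9·1280 + 329   →  a_0 = 9
1280 = 3·329 + 293   →  a_1 = 3

3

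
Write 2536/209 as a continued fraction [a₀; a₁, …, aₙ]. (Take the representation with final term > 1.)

[12; 7, 2, 6, 2]

2536 = 12*209 + 28
209 = 7*28 + 13
28 = 2*13 + 2
13 = 6*2 + 1
2 = 2*1 + 0  (stop)
So 2536/209 = [12; 7, 2, 6, 2].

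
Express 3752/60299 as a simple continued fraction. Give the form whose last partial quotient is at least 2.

3752 = 0×60299 + 3752
60299 = 16×3752 + 267
3752 = 14×267 + 14
267 = 19×14 + 1
14 = 14×1 + 0  (stop)
So 3752/60299 = [0; 16, 14, 19, 14].

[0; 16, 14, 19, 14]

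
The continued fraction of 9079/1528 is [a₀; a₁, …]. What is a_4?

9079 = 5·1528 + 1439   →  a_0 = 5
1528 = 1·1439 + 89   →  a_1 = 1
1439 = 16·89 + 15   →  a_2 = 16
89 = 5·15 + 14   →  a_3 = 5
15 = 1·14 + 1   →  a_4 = 1

1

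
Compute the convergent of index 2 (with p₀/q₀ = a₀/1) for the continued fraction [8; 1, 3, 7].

35/4

Using pₖ = aₖpₖ₋₁ + pₖ₋₂, qₖ = aₖqₖ₋₁ + qₖ₋₂ (with p₋₁=1, p₋₂=0, q₋₁=0, q₋₂=1):
  k=0: a=8, p=8, q=1
  k=1: a=1, p=9, q=1
  k=2: a=3, p=35, q=4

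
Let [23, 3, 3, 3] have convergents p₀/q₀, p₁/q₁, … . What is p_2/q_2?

233/10

Using pₖ = aₖpₖ₋₁ + pₖ₋₂, qₖ = aₖqₖ₋₁ + qₖ₋₂ (with p₋₁=1, p₋₂=0, q₋₁=0, q₋₂=1):
  k=0: a=23, p=23, q=1
  k=1: a=3, p=70, q=3
  k=2: a=3, p=233, q=10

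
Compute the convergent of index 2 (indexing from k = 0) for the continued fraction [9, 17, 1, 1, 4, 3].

Using pₖ = aₖpₖ₋₁ + pₖ₋₂, qₖ = aₖqₖ₋₁ + qₖ₋₂ (with p₋₁=1, p₋₂=0, q₋₁=0, q₋₂=1):
  k=0: a=9, p=9, q=1
  k=1: a=17, p=154, q=17
  k=2: a=1, p=163, q=18

163/18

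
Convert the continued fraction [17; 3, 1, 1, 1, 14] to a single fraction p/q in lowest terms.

Using pₖ = aₖpₖ₋₁ + pₖ₋₂ and qₖ = aₖqₖ₋₁ + qₖ₋₂:
  k=0: a=17, p=17, q=1
  k=1: a=3, p=52, q=3
  k=2: a=1, p=69, q=4
  k=3: a=1, p=121, q=7
  k=4: a=1, p=190, q=11
  k=5: a=14, p=2781, q=161

2781/161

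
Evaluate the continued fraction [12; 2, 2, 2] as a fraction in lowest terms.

Fold from the inside: start with 2/1.
  2 + 1/2 = 5/2
  2 + 2/5 = 12/5
  12 + 5/12 = 149/12

149/12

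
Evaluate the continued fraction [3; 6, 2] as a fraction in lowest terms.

41/13

Using pₖ = aₖpₖ₋₁ + pₖ₋₂ and qₖ = aₖqₖ₋₁ + qₖ₋₂:
  k=0: a=3, p=3, q=1
  k=1: a=6, p=19, q=6
  k=2: a=2, p=41, q=13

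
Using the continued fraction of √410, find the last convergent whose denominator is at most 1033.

13121/648

√410 = [20; 4, 40, …] (period length 2).
Convergents:
  p_0/q_0 = 20/1
  p_1/q_1 = 81/4
  p_2/q_2 = 3260/161
  p_3/q_3 = 13121/648
  p_4/q_4 = 528100/26081
q_3 = 648 ≤ 1033 < 26081 = q_4, so the answer is 13121/648.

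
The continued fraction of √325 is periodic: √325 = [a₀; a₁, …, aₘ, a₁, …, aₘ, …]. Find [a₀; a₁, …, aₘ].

[18; 36]

a₀ = ⌊√325⌋ = 18.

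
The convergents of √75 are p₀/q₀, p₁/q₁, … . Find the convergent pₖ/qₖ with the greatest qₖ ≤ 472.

√75 = [8; 1, 1, 1, 16, …] (period length 4).
Convergents:
  p_0/q_0 = 8/1
  p_1/q_1 = 9/1
  p_2/q_2 = 17/2
  p_3/q_3 = 26/3
  p_4/q_4 = 433/50
  p_5/q_5 = 459/53
  p_6/q_6 = 892/103
  p_7/q_7 = 1351/156
  p_8/q_8 = 22508/2599
q_7 = 156 ≤ 472 < 2599 = q_8, so the answer is 1351/156.

1351/156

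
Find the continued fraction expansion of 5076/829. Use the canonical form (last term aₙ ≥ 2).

5076 = 6*829 + 102
829 = 8*102 + 13
102 = 7*13 + 11
13 = 1*11 + 2
11 = 5*2 + 1
2 = 2*1 + 0  (stop)
So 5076/829 = [6; 8, 7, 1, 5, 2].

[6; 8, 7, 1, 5, 2]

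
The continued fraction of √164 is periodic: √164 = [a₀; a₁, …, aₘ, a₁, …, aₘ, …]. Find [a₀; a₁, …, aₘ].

[12; 1, 4, 6, 4, 1, 24]

a₀ = ⌊√164⌋ = 12.
With m₀=0, d₀=1 and mₖ₊₁ = dₖaₖ − mₖ, dₖ₊₁ = (n − mₖ₊₁²)/dₖ, aₖ₊₁ = ⌊(a₀+mₖ₊₁)/dₖ₊₁⌋:
  k=1: m=12, d=20, a=1
  k=2: m=8, d=5, a=4
  k=3: m=12, d=4, a=6
  k=4: m=12, d=5, a=4
  k=5: m=8, d=20, a=1
  k=6: m=12, d=1, a=24
d=1 and a=2a₀=24 at k=6, so the next step gives (m, d) = (12, 20) again — its k=1 value — and the period has length 6.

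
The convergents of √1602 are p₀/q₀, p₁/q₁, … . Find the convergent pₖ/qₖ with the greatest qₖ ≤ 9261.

√1602 = [40; 40, 80, …] (period length 2).
Convergents:
  p_0/q_0 = 40/1
  p_1/q_1 = 1601/40
  p_2/q_2 = 128120/3201
  p_3/q_3 = 5126401/128080
q_2 = 3201 ≤ 9261 < 128080 = q_3, so the answer is 128120/3201.

128120/3201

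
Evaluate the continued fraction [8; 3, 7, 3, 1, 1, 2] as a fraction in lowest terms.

Fold from the inside: start with 2/1.
  1 + 1/2 = 3/2
  1 + 2/3 = 5/3
  3 + 3/5 = 18/5
  7 + 5/18 = 131/18
  3 + 18/131 = 411/131
  8 + 131/411 = 3419/411

3419/411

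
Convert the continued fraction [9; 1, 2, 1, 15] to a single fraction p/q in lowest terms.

614/63

Fold from the inside: start with 15/1.
  1 + 1/15 = 16/15
  2 + 15/16 = 47/16
  1 + 16/47 = 63/47
  9 + 47/63 = 614/63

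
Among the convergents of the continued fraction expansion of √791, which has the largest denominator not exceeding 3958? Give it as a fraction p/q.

√791 = [28; 8, 56, …] (period length 2).
Convergents:
  p_0/q_0 = 28/1
  p_1/q_1 = 225/8
  p_2/q_2 = 12628/449
  p_3/q_3 = 101249/3600
  p_4/q_4 = 5682572/202049
q_3 = 3600 ≤ 3958 < 202049 = q_4, so the answer is 101249/3600.

101249/3600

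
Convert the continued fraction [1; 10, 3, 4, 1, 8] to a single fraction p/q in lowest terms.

Fold from the inside: start with 8/1.
  1 + 1/8 = 9/8
  4 + 8/9 = 44/9
  3 + 9/44 = 141/44
  10 + 44/141 = 1454/141
  1 + 141/1454 = 1595/1454

1595/1454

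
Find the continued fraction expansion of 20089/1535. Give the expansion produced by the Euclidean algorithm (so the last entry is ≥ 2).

20089 = 13·1535 + 134
1535 = 11·134 + 61
134 = 2·61 + 12
61 = 5·12 + 1
12 = 12·1 + 0  (stop)
So 20089/1535 = [13; 11, 2, 5, 12].

[13; 11, 2, 5, 12]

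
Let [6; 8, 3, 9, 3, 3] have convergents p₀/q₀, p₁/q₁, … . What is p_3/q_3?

1426/233

Using pₖ = aₖpₖ₋₁ + pₖ₋₂, qₖ = aₖqₖ₋₁ + qₖ₋₂ (with p₋₁=1, p₋₂=0, q₋₁=0, q₋₂=1):
  k=0: a=6, p=6, q=1
  k=1: a=8, p=49, q=8
  k=2: a=3, p=153, q=25
  k=3: a=9, p=1426, q=233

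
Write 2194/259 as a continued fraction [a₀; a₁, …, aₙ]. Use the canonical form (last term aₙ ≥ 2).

2194 = 8·259 + 122
259 = 2·122 + 15
122 = 8·15 + 2
15 = 7·2 + 1
2 = 2·1 + 0  (stop)
So 2194/259 = [8; 2, 8, 7, 2].

[8; 2, 8, 7, 2]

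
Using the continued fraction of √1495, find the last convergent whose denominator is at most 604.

17902/463

√1495 = [38; 1, 1, 1, 76, …] (period length 4).
Convergents:
  p_0/q_0 = 38/1
  p_1/q_1 = 39/1
  p_2/q_2 = 77/2
  p_3/q_3 = 116/3
  p_4/q_4 = 8893/230
  p_5/q_5 = 9009/233
  p_6/q_6 = 17902/463
  p_7/q_7 = 26911/696
q_6 = 463 ≤ 604 < 696 = q_7, so the answer is 17902/463.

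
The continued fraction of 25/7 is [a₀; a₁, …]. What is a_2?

25 = 3·7 + 4   →  a_0 = 3
7 = 1·4 + 3   →  a_1 = 1
4 = 1·3 + 1   →  a_2 = 1

1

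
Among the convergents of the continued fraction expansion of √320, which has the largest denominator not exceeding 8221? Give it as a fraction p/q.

51841/2898

√320 = [17; 1, 7, 1, 34, …] (period length 4).
Convergents:
  p_0/q_0 = 17/1
  p_1/q_1 = 18/1
  p_2/q_2 = 143/8
  p_3/q_3 = 161/9
  p_4/q_4 = 5617/314
  p_5/q_5 = 5778/323
  p_6/q_6 = 46063/2575
  p_7/q_7 = 51841/2898
  p_8/q_8 = 1808657/101107
q_7 = 2898 ≤ 8221 < 101107 = q_8, so the answer is 51841/2898.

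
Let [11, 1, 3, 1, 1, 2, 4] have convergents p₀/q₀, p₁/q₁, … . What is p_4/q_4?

106/9

Using pₖ = aₖpₖ₋₁ + pₖ₋₂, qₖ = aₖqₖ₋₁ + qₖ₋₂ (with p₋₁=1, p₋₂=0, q₋₁=0, q₋₂=1):
  k=0: a=11, p=11, q=1
  k=1: a=1, p=12, q=1
  k=2: a=3, p=47, q=4
  k=3: a=1, p=59, q=5
  k=4: a=1, p=106, q=9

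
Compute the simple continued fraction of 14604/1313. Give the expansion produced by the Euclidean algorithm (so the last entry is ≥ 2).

14604 = 11×1313 + 161
1313 = 8×161 + 25
161 = 6×25 + 11
25 = 2×11 + 3
11 = 3×3 + 2
3 = 1×2 + 1
2 = 2×1 + 0  (stop)
So 14604/1313 = [11; 8, 6, 2, 3, 1, 2].

[11; 8, 6, 2, 3, 1, 2]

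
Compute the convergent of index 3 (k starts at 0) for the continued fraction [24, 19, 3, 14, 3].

Using pₖ = aₖpₖ₋₁ + pₖ₋₂, qₖ = aₖqₖ₋₁ + qₖ₋₂ (with p₋₁=1, p₋₂=0, q₋₁=0, q₋₂=1):
  k=0: a=24, p=24, q=1
  k=1: a=19, p=457, q=19
  k=2: a=3, p=1395, q=58
  k=3: a=14, p=19987, q=831

19987/831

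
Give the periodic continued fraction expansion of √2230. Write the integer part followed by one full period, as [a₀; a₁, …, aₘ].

a₀ = ⌊√2230⌋ = 47.
With m₀=0, d₀=1 and mₖ₊₁ = dₖaₖ − mₖ, dₖ₊₁ = (n − mₖ₊₁²)/dₖ, aₖ₊₁ = ⌊(a₀+mₖ₊₁)/dₖ₊₁⌋:
  k=1: m=47, d=21, a=4
  k=2: m=37, d=41, a=2
  k=3: m=45, d=5, a=18
  k=4: m=45, d=41, a=2
  k=5: m=37, d=21, a=4
  k=6: m=47, d=1, a=94
d=1 and a=2a₀=94 at k=6, so the next step gives (m, d) = (47, 21) again — its k=1 value — and the period has length 6.

[47; 4, 2, 18, 2, 4, 94]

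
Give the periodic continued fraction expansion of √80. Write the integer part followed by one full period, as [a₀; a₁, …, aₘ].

a₀ = ⌊√80⌋ = 8.
With m₀=0, d₀=1 and mₖ₊₁ = dₖaₖ − mₖ, dₖ₊₁ = (n − mₖ₊₁²)/dₖ, aₖ₊₁ = ⌊(a₀+mₖ₊₁)/dₖ₊₁⌋:
  k=1: m=8, d=16, a=1
  k=2: m=8, d=1, a=16
d=1 and a=2a₀=16 at k=2, so the next step gives (m, d) = (8, 16) again — its k=1 value — and the period has length 2.

[8; 1, 16]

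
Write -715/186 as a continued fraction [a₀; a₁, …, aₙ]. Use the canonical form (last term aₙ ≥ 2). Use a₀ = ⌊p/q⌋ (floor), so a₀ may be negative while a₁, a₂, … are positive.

-715 = -4·186 + 29
186 = 6·29 + 12
29 = 2·12 + 5
12 = 2·5 + 2
5 = 2·2 + 1
2 = 2·1 + 0  (stop)
So -715/186 = [-4; 6, 2, 2, 2, 2].

[-4; 6, 2, 2, 2, 2]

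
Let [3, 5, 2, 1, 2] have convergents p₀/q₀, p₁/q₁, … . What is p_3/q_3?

51/16

Using pₖ = aₖpₖ₋₁ + pₖ₋₂, qₖ = aₖqₖ₋₁ + qₖ₋₂ (with p₋₁=1, p₋₂=0, q₋₁=0, q₋₂=1):
  k=0: a=3, p=3, q=1
  k=1: a=5, p=16, q=5
  k=2: a=2, p=35, q=11
  k=3: a=1, p=51, q=16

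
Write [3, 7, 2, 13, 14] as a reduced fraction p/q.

Fold from the inside: start with 14/1.
  13 + 1/14 = 183/14
  2 + 14/183 = 380/183
  7 + 183/380 = 2843/380
  3 + 380/2843 = 8909/2843

8909/2843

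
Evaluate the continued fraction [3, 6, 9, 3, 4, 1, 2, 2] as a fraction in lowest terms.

Using pₖ = aₖpₖ₋₁ + pₖ₋₂ and qₖ = aₖqₖ₋₁ + qₖ₋₂:
  k=0: a=3, p=3, q=1
  k=1: a=6, p=19, q=6
  k=2: a=9, p=174, q=55
  k=3: a=3, p=541, q=171
  k=4: a=4, p=2338, q=739
  k=5: a=1, p=2879, q=910
  k=6: a=2, p=8096, q=2559
  k=7: a=2, p=19071, q=6028

19071/6028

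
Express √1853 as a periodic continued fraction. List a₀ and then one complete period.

[43; 21, 1, 1, 21, 86]

a₀ = ⌊√1853⌋ = 43.
With m₀=0, d₀=1 and mₖ₊₁ = dₖaₖ − mₖ, dₖ₊₁ = (n − mₖ₊₁²)/dₖ, aₖ₊₁ = ⌊(a₀+mₖ₊₁)/dₖ₊₁⌋:
  k=1: m=43, d=4, a=21
  k=2: m=41, d=43, a=1
  k=3: m=2, d=43, a=1
  k=4: m=41, d=4, a=21
  k=5: m=43, d=1, a=86
d=1 and a=2a₀=86 at k=5, so the next step gives (m, d) = (43, 4) again — its k=1 value — and the period has length 5.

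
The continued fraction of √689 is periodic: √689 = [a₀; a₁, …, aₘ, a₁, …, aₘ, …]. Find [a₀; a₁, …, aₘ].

a₀ = ⌊√689⌋ = 26.

[26; 4, 52]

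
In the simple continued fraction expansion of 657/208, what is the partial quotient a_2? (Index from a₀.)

3

657 = 3·208 + 33   →  a_0 = 3
208 = 6·33 + 10   →  a_1 = 6
33 = 3·10 + 3   →  a_2 = 3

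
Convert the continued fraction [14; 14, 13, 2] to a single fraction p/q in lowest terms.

5347/380

Using pₖ = aₖpₖ₋₁ + pₖ₋₂ and qₖ = aₖqₖ₋₁ + qₖ₋₂:
  k=0: a=14, p=14, q=1
  k=1: a=14, p=197, q=14
  k=2: a=13, p=2575, q=183
  k=3: a=2, p=5347, q=380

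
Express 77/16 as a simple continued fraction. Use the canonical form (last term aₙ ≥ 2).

77 = 4×16 + 13
16 = 1×13 + 3
13 = 4×3 + 1
3 = 3×1 + 0  (stop)
So 77/16 = [4; 1, 4, 3].

[4; 1, 4, 3]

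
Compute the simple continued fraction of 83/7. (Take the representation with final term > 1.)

83 = 11*7 + 6
7 = 1*6 + 1
6 = 6*1 + 0  (stop)
So 83/7 = [11; 1, 6].

[11; 1, 6]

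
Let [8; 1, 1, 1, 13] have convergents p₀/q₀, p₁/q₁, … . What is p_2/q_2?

17/2

Using pₖ = aₖpₖ₋₁ + pₖ₋₂, qₖ = aₖqₖ₋₁ + qₖ₋₂ (with p₋₁=1, p₋₂=0, q₋₁=0, q₋₂=1):
  k=0: a=8, p=8, q=1
  k=1: a=1, p=9, q=1
  k=2: a=1, p=17, q=2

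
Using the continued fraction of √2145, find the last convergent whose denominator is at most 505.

8846/191

√2145 = [46; 3, 5, 2, 5, 3, 92, …] (period length 6).
Convergents:
  p_0/q_0 = 46/1
  p_1/q_1 = 139/3
  p_2/q_2 = 741/16
  p_3/q_3 = 1621/35
  p_4/q_4 = 8846/191
  p_5/q_5 = 28159/608
q_4 = 191 ≤ 505 < 608 = q_5, so the answer is 8846/191.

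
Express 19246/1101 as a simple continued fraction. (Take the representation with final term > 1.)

[17; 2, 12, 3, 3, 4]

19246 = 17·1101 + 529
1101 = 2·529 + 43
529 = 12·43 + 13
43 = 3·13 + 4
13 = 3·4 + 1
4 = 4·1 + 0  (stop)
So 19246/1101 = [17; 2, 12, 3, 3, 4].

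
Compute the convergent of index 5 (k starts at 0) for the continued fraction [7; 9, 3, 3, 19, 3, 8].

38935/5478

Using pₖ = aₖpₖ₋₁ + pₖ₋₂, qₖ = aₖqₖ₋₁ + qₖ₋₂ (with p₋₁=1, p₋₂=0, q₋₁=0, q₋₂=1):
  k=0: a=7, p=7, q=1
  k=1: a=9, p=64, q=9
  k=2: a=3, p=199, q=28
  k=3: a=3, p=661, q=93
  k=4: a=19, p=12758, q=1795
  k=5: a=3, p=38935, q=5478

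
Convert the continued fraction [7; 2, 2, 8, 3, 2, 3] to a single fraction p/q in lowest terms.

7723/1043

Using pₖ = aₖpₖ₋₁ + pₖ₋₂ and qₖ = aₖqₖ₋₁ + qₖ₋₂:
  k=0: a=7, p=7, q=1
  k=1: a=2, p=15, q=2
  k=2: a=2, p=37, q=5
  k=3: a=8, p=311, q=42
  k=4: a=3, p=970, q=131
  k=5: a=2, p=2251, q=304
  k=6: a=3, p=7723, q=1043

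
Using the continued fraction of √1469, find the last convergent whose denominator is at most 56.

2108/55

√1469 = [38; 3, 18, 1, 4, 1, 18, 3, 76, …] (period length 8).
Convergents:
  p_0/q_0 = 38/1
  p_1/q_1 = 115/3
  p_2/q_2 = 2108/55
  p_3/q_3 = 2223/58
q_2 = 55 ≤ 56 < 58 = q_3, so the answer is 2108/55.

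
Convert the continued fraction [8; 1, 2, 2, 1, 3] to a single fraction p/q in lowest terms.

322/37

Fold from the inside: start with 3/1.
  1 + 1/3 = 4/3
  2 + 3/4 = 11/4
  2 + 4/11 = 26/11
  1 + 11/26 = 37/26
  8 + 26/37 = 322/37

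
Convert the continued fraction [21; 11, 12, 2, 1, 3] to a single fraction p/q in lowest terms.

Fold from the inside: start with 3/1.
  1 + 1/3 = 4/3
  2 + 3/4 = 11/4
  12 + 4/11 = 136/11
  11 + 11/136 = 1507/136
  21 + 136/1507 = 31783/1507

31783/1507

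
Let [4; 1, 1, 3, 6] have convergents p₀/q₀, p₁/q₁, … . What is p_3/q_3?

Using pₖ = aₖpₖ₋₁ + pₖ₋₂, qₖ = aₖqₖ₋₁ + qₖ₋₂ (with p₋₁=1, p₋₂=0, q₋₁=0, q₋₂=1):
  k=0: a=4, p=4, q=1
  k=1: a=1, p=5, q=1
  k=2: a=1, p=9, q=2
  k=3: a=3, p=32, q=7

32/7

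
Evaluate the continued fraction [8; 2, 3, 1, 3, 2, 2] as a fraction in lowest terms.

Fold from the inside: start with 2/1.
  2 + 1/2 = 5/2
  3 + 2/5 = 17/5
  1 + 5/17 = 22/17
  3 + 17/22 = 83/22
  2 + 22/83 = 188/83
  8 + 83/188 = 1587/188

1587/188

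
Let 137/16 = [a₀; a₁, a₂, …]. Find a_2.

137 = 8·16 + 9   →  a_0 = 8
16 = 1·9 + 7   →  a_1 = 1
9 = 1·7 + 2   →  a_2 = 1

1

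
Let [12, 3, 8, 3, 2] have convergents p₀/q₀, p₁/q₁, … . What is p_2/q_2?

308/25

Using pₖ = aₖpₖ₋₁ + pₖ₋₂, qₖ = aₖqₖ₋₁ + qₖ₋₂ (with p₋₁=1, p₋₂=0, q₋₁=0, q₋₂=1):
  k=0: a=12, p=12, q=1
  k=1: a=3, p=37, q=3
  k=2: a=8, p=308, q=25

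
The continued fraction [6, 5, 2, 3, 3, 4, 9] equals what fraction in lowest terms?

30716/4967

Fold from the inside: start with 9/1.
  4 + 1/9 = 37/9
  3 + 9/37 = 120/37
  3 + 37/120 = 397/120
  2 + 120/397 = 914/397
  5 + 397/914 = 4967/914
  6 + 914/4967 = 30716/4967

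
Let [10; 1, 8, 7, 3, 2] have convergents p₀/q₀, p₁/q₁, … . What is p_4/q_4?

2189/201

Using pₖ = aₖpₖ₋₁ + pₖ₋₂, qₖ = aₖqₖ₋₁ + qₖ₋₂ (with p₋₁=1, p₋₂=0, q₋₁=0, q₋₂=1):
  k=0: a=10, p=10, q=1
  k=1: a=1, p=11, q=1
  k=2: a=8, p=98, q=9
  k=3: a=7, p=697, q=64
  k=4: a=3, p=2189, q=201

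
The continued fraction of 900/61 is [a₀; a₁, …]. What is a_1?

1

900 = 14·61 + 46   →  a_0 = 14
61 = 1·46 + 15   →  a_1 = 1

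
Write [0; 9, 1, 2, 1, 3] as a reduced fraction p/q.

15/146

Fold from the inside: start with 3/1.
  1 + 1/3 = 4/3
  2 + 3/4 = 11/4
  1 + 4/11 = 15/11
  9 + 11/15 = 146/15
  0 + 15/146 = 15/146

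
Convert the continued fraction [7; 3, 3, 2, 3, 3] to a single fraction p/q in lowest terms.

Fold from the inside: start with 3/1.
  3 + 1/3 = 10/3
  2 + 3/10 = 23/10
  3 + 10/23 = 79/23
  3 + 23/79 = 260/79
  7 + 79/260 = 1899/260

1899/260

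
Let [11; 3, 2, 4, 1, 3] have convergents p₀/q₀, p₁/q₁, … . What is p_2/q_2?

79/7

Using pₖ = aₖpₖ₋₁ + pₖ₋₂, qₖ = aₖqₖ₋₁ + qₖ₋₂ (with p₋₁=1, p₋₂=0, q₋₁=0, q₋₂=1):
  k=0: a=11, p=11, q=1
  k=1: a=3, p=34, q=3
  k=2: a=2, p=79, q=7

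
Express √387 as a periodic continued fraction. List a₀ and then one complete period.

a₀ = ⌊√387⌋ = 19.

[19; 1, 2, 19, 2, 1, 38]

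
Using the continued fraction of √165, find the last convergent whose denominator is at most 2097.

√165 = [12; 1, 5, 2, 5, 1, 24, …] (period length 6).
Convergents:
  p_0/q_0 = 12/1
  p_1/q_1 = 13/1
  p_2/q_2 = 77/6
  p_3/q_3 = 167/13
  p_4/q_4 = 912/71
  p_5/q_5 = 1079/84
  p_6/q_6 = 26808/2087
  p_7/q_7 = 27887/2171
q_6 = 2087 ≤ 2097 < 2171 = q_7, so the answer is 26808/2087.

26808/2087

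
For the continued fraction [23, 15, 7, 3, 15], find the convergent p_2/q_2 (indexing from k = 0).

2445/106

Using pₖ = aₖpₖ₋₁ + pₖ₋₂, qₖ = aₖqₖ₋₁ + qₖ₋₂ (with p₋₁=1, p₋₂=0, q₋₁=0, q₋₂=1):
  k=0: a=23, p=23, q=1
  k=1: a=15, p=346, q=15
  k=2: a=7, p=2445, q=106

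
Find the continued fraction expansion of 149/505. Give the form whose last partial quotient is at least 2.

149 = 0×505 + 149
505 = 3×149 + 58
149 = 2×58 + 33
58 = 1×33 + 25
33 = 1×25 + 8
25 = 3×8 + 1
8 = 8×1 + 0  (stop)
So 149/505 = [0; 3, 2, 1, 1, 3, 8].

[0; 3, 2, 1, 1, 3, 8]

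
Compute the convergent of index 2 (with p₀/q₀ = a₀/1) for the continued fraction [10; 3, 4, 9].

Using pₖ = aₖpₖ₋₁ + pₖ₋₂, qₖ = aₖqₖ₋₁ + qₖ₋₂ (with p₋₁=1, p₋₂=0, q₋₁=0, q₋₂=1):
  k=0: a=10, p=10, q=1
  k=1: a=3, p=31, q=3
  k=2: a=4, p=134, q=13

134/13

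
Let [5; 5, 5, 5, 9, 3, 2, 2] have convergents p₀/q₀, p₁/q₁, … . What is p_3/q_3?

Using pₖ = aₖpₖ₋₁ + pₖ₋₂, qₖ = aₖqₖ₋₁ + qₖ₋₂ (with p₋₁=1, p₋₂=0, q₋₁=0, q₋₂=1):
  k=0: a=5, p=5, q=1
  k=1: a=5, p=26, q=5
  k=2: a=5, p=135, q=26
  k=3: a=5, p=701, q=135

701/135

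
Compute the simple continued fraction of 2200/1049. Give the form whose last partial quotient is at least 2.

[2; 10, 3, 1, 1, 14]

2200 = 2×1049 + 102
1049 = 10×102 + 29
102 = 3×29 + 15
29 = 1×15 + 14
15 = 1×14 + 1
14 = 14×1 + 0  (stop)
So 2200/1049 = [2; 10, 3, 1, 1, 14].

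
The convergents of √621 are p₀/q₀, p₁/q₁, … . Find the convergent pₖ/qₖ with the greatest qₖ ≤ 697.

√621 = [24; 1, 11, 2, 11, 1, 48, …] (period length 6).
Convergents:
  p_0/q_0 = 24/1
  p_1/q_1 = 25/1
  p_2/q_2 = 299/12
  p_3/q_3 = 623/25
  p_4/q_4 = 7152/287
  p_5/q_5 = 7775/312
  p_6/q_6 = 380352/15263
q_5 = 312 ≤ 697 < 15263 = q_6, so the answer is 7775/312.

7775/312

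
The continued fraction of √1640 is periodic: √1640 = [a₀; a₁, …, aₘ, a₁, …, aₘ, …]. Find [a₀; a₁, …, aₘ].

[40; 2, 80]

a₀ = ⌊√1640⌋ = 40.
With m₀=0, d₀=1 and mₖ₊₁ = dₖaₖ − mₖ, dₖ₊₁ = (n − mₖ₊₁²)/dₖ, aₖ₊₁ = ⌊(a₀+mₖ₊₁)/dₖ₊₁⌋:
  k=1: m=40, d=40, a=2
  k=2: m=40, d=1, a=80
d=1 and a=2a₀=80 at k=2, so the next step gives (m, d) = (40, 40) again — its k=1 value — and the period has length 2.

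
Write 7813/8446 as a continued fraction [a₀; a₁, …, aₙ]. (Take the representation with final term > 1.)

7813 = 0*8446 + 7813
8446 = 1*7813 + 633
7813 = 12*633 + 217
633 = 2*217 + 199
217 = 1*199 + 18
199 = 11*18 + 1
18 = 18*1 + 0  (stop)
So 7813/8446 = [0; 1, 12, 2, 1, 11, 18].

[0; 1, 12, 2, 1, 11, 18]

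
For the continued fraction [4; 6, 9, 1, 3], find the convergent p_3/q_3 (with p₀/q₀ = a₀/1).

Using pₖ = aₖpₖ₋₁ + pₖ₋₂, qₖ = aₖqₖ₋₁ + qₖ₋₂ (with p₋₁=1, p₋₂=0, q₋₁=0, q₋₂=1):
  k=0: a=4, p=4, q=1
  k=1: a=6, p=25, q=6
  k=2: a=9, p=229, q=55
  k=3: a=1, p=254, q=61

254/61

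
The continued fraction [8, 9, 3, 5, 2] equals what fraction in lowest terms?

Using pₖ = aₖpₖ₋₁ + pₖ₋₂ and qₖ = aₖqₖ₋₁ + qₖ₋₂:
  k=0: a=8, p=8, q=1
  k=1: a=9, p=73, q=9
  k=2: a=3, p=227, q=28
  k=3: a=5, p=1208, q=149
  k=4: a=2, p=2643, q=326

2643/326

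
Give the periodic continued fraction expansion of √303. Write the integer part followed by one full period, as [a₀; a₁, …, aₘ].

[17; 2, 2, 5, 2, 2, 34]

a₀ = ⌊√303⌋ = 17.
With m₀=0, d₀=1 and mₖ₊₁ = dₖaₖ − mₖ, dₖ₊₁ = (n − mₖ₊₁²)/dₖ, aₖ₊₁ = ⌊(a₀+mₖ₊₁)/dₖ₊₁⌋:
  k=1: m=17, d=14, a=2
  k=2: m=11, d=13, a=2
  k=3: m=15, d=6, a=5
  k=4: m=15, d=13, a=2
  k=5: m=11, d=14, a=2
  k=6: m=17, d=1, a=34
d=1 and a=2a₀=34 at k=6, so the next step gives (m, d) = (17, 14) again — its k=1 value — and the period has length 6.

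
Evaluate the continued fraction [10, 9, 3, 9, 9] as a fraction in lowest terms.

24025/2377

Using pₖ = aₖpₖ₋₁ + pₖ₋₂ and qₖ = aₖqₖ₋₁ + qₖ₋₂:
  k=0: a=10, p=10, q=1
  k=1: a=9, p=91, q=9
  k=2: a=3, p=283, q=28
  k=3: a=9, p=2638, q=261
  k=4: a=9, p=24025, q=2377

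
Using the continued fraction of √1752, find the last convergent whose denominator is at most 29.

√1752 = [41; 1, 5, 1, 82, …] (period length 4).
Convergents:
  p_0/q_0 = 41/1
  p_1/q_1 = 42/1
  p_2/q_2 = 251/6
  p_3/q_3 = 293/7
  p_4/q_4 = 24277/580
q_3 = 7 ≤ 29 < 580 = q_4, so the answer is 293/7.

293/7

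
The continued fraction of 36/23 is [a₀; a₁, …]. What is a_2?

36 = 1·23 + 13   →  a_0 = 1
23 = 1·13 + 10   →  a_1 = 1
13 = 1·10 + 3   →  a_2 = 1

1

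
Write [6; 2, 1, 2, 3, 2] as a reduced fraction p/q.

395/62

Using pₖ = aₖpₖ₋₁ + pₖ₋₂ and qₖ = aₖqₖ₋₁ + qₖ₋₂:
  k=0: a=6, p=6, q=1
  k=1: a=2, p=13, q=2
  k=2: a=1, p=19, q=3
  k=3: a=2, p=51, q=8
  k=4: a=3, p=172, q=27
  k=5: a=2, p=395, q=62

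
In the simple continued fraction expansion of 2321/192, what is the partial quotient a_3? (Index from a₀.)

2

2321 = 12·192 + 17   →  a_0 = 12
192 = 11·17 + 5   →  a_1 = 11
17 = 3·5 + 2   →  a_2 = 3
5 = 2·2 + 1   →  a_3 = 2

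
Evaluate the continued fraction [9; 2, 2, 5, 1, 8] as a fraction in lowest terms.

Using pₖ = aₖpₖ₋₁ + pₖ₋₂ and qₖ = aₖqₖ₋₁ + qₖ₋₂:
  k=0: a=9, p=9, q=1
  k=1: a=2, p=19, q=2
  k=2: a=2, p=47, q=5
  k=3: a=5, p=254, q=27
  k=4: a=1, p=301, q=32
  k=5: a=8, p=2662, q=283

2662/283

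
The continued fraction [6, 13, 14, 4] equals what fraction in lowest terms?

4527/745

Fold from the inside: start with 4/1.
  14 + 1/4 = 57/4
  13 + 4/57 = 745/57
  6 + 57/745 = 4527/745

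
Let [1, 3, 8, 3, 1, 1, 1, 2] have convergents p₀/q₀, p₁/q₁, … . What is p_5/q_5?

239/181

Using pₖ = aₖpₖ₋₁ + pₖ₋₂, qₖ = aₖqₖ₋₁ + qₖ₋₂ (with p₋₁=1, p₋₂=0, q₋₁=0, q₋₂=1):
  k=0: a=1, p=1, q=1
  k=1: a=3, p=4, q=3
  k=2: a=8, p=33, q=25
  k=3: a=3, p=103, q=78
  k=4: a=1, p=136, q=103
  k=5: a=1, p=239, q=181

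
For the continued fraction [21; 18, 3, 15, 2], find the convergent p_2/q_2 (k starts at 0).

Using pₖ = aₖpₖ₋₁ + pₖ₋₂, qₖ = aₖqₖ₋₁ + qₖ₋₂ (with p₋₁=1, p₋₂=0, q₋₁=0, q₋₂=1):
  k=0: a=21, p=21, q=1
  k=1: a=18, p=379, q=18
  k=2: a=3, p=1158, q=55

1158/55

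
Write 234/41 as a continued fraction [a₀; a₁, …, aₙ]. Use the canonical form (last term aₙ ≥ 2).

[5; 1, 2, 2, 2, 2]

234 = 5·41 + 29
41 = 1·29 + 12
29 = 2·12 + 5
12 = 2·5 + 2
5 = 2·2 + 1
2 = 2·1 + 0  (stop)
So 234/41 = [5; 1, 2, 2, 2, 2].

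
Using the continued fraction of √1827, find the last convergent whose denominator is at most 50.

1667/39

√1827 = [42; 1, 2, 1, 8, 1, 2, 1, 84, …] (period length 8).
Convergents:
  p_0/q_0 = 42/1
  p_1/q_1 = 43/1
  p_2/q_2 = 128/3
  p_3/q_3 = 171/4
  p_4/q_4 = 1496/35
  p_5/q_5 = 1667/39
  p_6/q_6 = 4830/113
q_5 = 39 ≤ 50 < 113 = q_6, so the answer is 1667/39.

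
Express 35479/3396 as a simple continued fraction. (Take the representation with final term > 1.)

[10; 2, 4, 4, 8, 1, 2, 3]

35479 = 10×3396 + 1519
3396 = 2×1519 + 358
1519 = 4×358 + 87
358 = 4×87 + 10
87 = 8×10 + 7
10 = 1×7 + 3
7 = 2×3 + 1
3 = 3×1 + 0  (stop)
So 35479/3396 = [10; 2, 4, 4, 8, 1, 2, 3].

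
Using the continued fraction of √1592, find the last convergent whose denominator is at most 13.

399/10

√1592 = [39; 1, 8, 1, 78, …] (period length 4).
Convergents:
  p_0/q_0 = 39/1
  p_1/q_1 = 40/1
  p_2/q_2 = 359/9
  p_3/q_3 = 399/10
  p_4/q_4 = 31481/789
q_3 = 10 ≤ 13 < 789 = q_4, so the answer is 399/10.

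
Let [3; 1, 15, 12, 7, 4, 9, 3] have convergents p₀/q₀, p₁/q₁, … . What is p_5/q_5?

22292/5661

Using pₖ = aₖpₖ₋₁ + pₖ₋₂, qₖ = aₖqₖ₋₁ + qₖ₋₂ (with p₋₁=1, p₋₂=0, q₋₁=0, q₋₂=1):
  k=0: a=3, p=3, q=1
  k=1: a=1, p=4, q=1
  k=2: a=15, p=63, q=16
  k=3: a=12, p=760, q=193
  k=4: a=7, p=5383, q=1367
  k=5: a=4, p=22292, q=5661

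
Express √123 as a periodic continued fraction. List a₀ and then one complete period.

a₀ = ⌊√123⌋ = 11.
With m₀=0, d₀=1 and mₖ₊₁ = dₖaₖ − mₖ, dₖ₊₁ = (n − mₖ₊₁²)/dₖ, aₖ₊₁ = ⌊(a₀+mₖ₊₁)/dₖ₊₁⌋:
  k=1: m=11, d=2, a=11
  k=2: m=11, d=1, a=22
d=1 and a=2a₀=22 at k=2, so the next step gives (m, d) = (11, 2) again — its k=1 value — and the period has length 2.

[11; 11, 22]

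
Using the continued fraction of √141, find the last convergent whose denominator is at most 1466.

√141 = [11; 1, 6, 1, 22, …] (period length 4).
Convergents:
  p_0/q_0 = 11/1
  p_1/q_1 = 12/1
  p_2/q_2 = 83/7
  p_3/q_3 = 95/8
  p_4/q_4 = 2173/183
  p_5/q_5 = 2268/191
  p_6/q_6 = 15781/1329
  p_7/q_7 = 18049/1520
q_6 = 1329 ≤ 1466 < 1520 = q_7, so the answer is 15781/1329.

15781/1329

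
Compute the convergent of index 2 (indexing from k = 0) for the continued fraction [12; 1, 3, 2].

51/4

Using pₖ = aₖpₖ₋₁ + pₖ₋₂, qₖ = aₖqₖ₋₁ + qₖ₋₂ (with p₋₁=1, p₋₂=0, q₋₁=0, q₋₂=1):
  k=0: a=12, p=12, q=1
  k=1: a=1, p=13, q=1
  k=2: a=3, p=51, q=4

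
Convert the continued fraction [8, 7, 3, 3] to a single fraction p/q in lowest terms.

594/73

Fold from the inside: start with 3/1.
  3 + 1/3 = 10/3
  7 + 3/10 = 73/10
  8 + 10/73 = 594/73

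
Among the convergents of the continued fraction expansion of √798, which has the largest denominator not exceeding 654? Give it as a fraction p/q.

√798 = [28; 4, 56, …] (period length 2).
Convergents:
  p_0/q_0 = 28/1
  p_1/q_1 = 113/4
  p_2/q_2 = 6356/225
  p_3/q_3 = 25537/904
q_2 = 225 ≤ 654 < 904 = q_3, so the answer is 6356/225.

6356/225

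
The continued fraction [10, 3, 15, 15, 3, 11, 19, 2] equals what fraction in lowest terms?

Fold from the inside: start with 2/1.
  19 + 1/2 = 39/2
  11 + 2/39 = 431/39
  3 + 39/431 = 1332/431
  15 + 431/1332 = 20411/1332
  15 + 1332/20411 = 307497/20411
  3 + 20411/307497 = 942902/307497
  10 + 307497/942902 = 9736517/942902

9736517/942902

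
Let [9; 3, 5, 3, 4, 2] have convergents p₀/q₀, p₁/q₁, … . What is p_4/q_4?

Using pₖ = aₖpₖ₋₁ + pₖ₋₂, qₖ = aₖqₖ₋₁ + qₖ₋₂ (with p₋₁=1, p₋₂=0, q₋₁=0, q₋₂=1):
  k=0: a=9, p=9, q=1
  k=1: a=3, p=28, q=3
  k=2: a=5, p=149, q=16
  k=3: a=3, p=475, q=51
  k=4: a=4, p=2049, q=220

2049/220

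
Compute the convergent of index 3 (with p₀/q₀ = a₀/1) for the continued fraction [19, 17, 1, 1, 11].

Using pₖ = aₖpₖ₋₁ + pₖ₋₂, qₖ = aₖqₖ₋₁ + qₖ₋₂ (with p₋₁=1, p₋₂=0, q₋₁=0, q₋₂=1):
  k=0: a=19, p=19, q=1
  k=1: a=17, p=324, q=17
  k=2: a=1, p=343, q=18
  k=3: a=1, p=667, q=35

667/35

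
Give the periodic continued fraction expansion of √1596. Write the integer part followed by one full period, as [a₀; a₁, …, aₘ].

[39; 1, 18, 1, 78]

a₀ = ⌊√1596⌋ = 39.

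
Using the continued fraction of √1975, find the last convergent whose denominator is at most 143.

√1975 = [44; 2, 3, 1, 2, 1, 3, 2, 88, …] (period length 8).
Convergents:
  p_0/q_0 = 44/1
  p_1/q_1 = 89/2
  p_2/q_2 = 311/7
  p_3/q_3 = 400/9
  p_4/q_4 = 1111/25
  p_5/q_5 = 1511/34
  p_6/q_6 = 5644/127
  p_7/q_7 = 12799/288
q_6 = 127 ≤ 143 < 288 = q_7, so the answer is 5644/127.

5644/127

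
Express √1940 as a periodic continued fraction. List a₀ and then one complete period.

[44; 22, 88]

a₀ = ⌊√1940⌋ = 44.
With m₀=0, d₀=1 and mₖ₊₁ = dₖaₖ − mₖ, dₖ₊₁ = (n − mₖ₊₁²)/dₖ, aₖ₊₁ = ⌊(a₀+mₖ₊₁)/dₖ₊₁⌋:
  k=1: m=44, d=4, a=22
  k=2: m=44, d=1, a=88
d=1 and a=2a₀=88 at k=2, so the next step gives (m, d) = (44, 4) again — its k=1 value — and the period has length 2.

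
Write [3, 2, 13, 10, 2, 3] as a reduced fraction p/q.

6911/1985

Using pₖ = aₖpₖ₋₁ + pₖ₋₂ and qₖ = aₖqₖ₋₁ + qₖ₋₂:
  k=0: a=3, p=3, q=1
  k=1: a=2, p=7, q=2
  k=2: a=13, p=94, q=27
  k=3: a=10, p=947, q=272
  k=4: a=2, p=1988, q=571
  k=5: a=3, p=6911, q=1985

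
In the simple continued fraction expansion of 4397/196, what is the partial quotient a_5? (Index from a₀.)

2

4397 = 22·196 + 85   →  a_0 = 22
196 = 2·85 + 26   →  a_1 = 2
85 = 3·26 + 7   →  a_2 = 3
26 = 3·7 + 5   →  a_3 = 3
7 = 1·5 + 2   →  a_4 = 1
5 = 2·2 + 1   →  a_5 = 2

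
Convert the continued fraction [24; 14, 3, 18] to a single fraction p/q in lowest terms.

18967/788

Using pₖ = aₖpₖ₋₁ + pₖ₋₂ and qₖ = aₖqₖ₋₁ + qₖ₋₂:
  k=0: a=24, p=24, q=1
  k=1: a=14, p=337, q=14
  k=2: a=3, p=1035, q=43
  k=3: a=18, p=18967, q=788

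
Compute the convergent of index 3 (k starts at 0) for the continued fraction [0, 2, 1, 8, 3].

9/26

Using pₖ = aₖpₖ₋₁ + pₖ₋₂, qₖ = aₖqₖ₋₁ + qₖ₋₂ (with p₋₁=1, p₋₂=0, q₋₁=0, q₋₂=1):
  k=0: a=0, p=0, q=1
  k=1: a=2, p=1, q=2
  k=2: a=1, p=1, q=3
  k=3: a=8, p=9, q=26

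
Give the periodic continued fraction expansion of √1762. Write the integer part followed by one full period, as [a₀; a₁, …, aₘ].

a₀ = ⌊√1762⌋ = 41.
With m₀=0, d₀=1 and mₖ₊₁ = dₖaₖ − mₖ, dₖ₊₁ = (n − mₖ₊₁²)/dₖ, aₖ₊₁ = ⌊(a₀+mₖ₊₁)/dₖ₊₁⌋:
  k=1: m=41, d=81, a=1
  k=2: m=40, d=2, a=40
  k=3: m=40, d=81, a=1
  k=4: m=41, d=1, a=82
d=1 and a=2a₀=82 at k=4, so the next step gives (m, d) = (41, 81) again — its k=1 value — and the period has length 4.

[41; 1, 40, 1, 82]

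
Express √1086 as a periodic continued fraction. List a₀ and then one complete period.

a₀ = ⌊√1086⌋ = 32.
With m₀=0, d₀=1 and mₖ₊₁ = dₖaₖ − mₖ, dₖ₊₁ = (n − mₖ₊₁²)/dₖ, aₖ₊₁ = ⌊(a₀+mₖ₊₁)/dₖ₊₁⌋:
  k=1: m=32, d=62, a=1
  k=2: m=30, d=3, a=20
  k=3: m=30, d=62, a=1
  k=4: m=32, d=1, a=64
d=1 and a=2a₀=64 at k=4, so the next step gives (m, d) = (32, 62) again — its k=1 value — and the period has length 4.

[32; 1, 20, 1, 64]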